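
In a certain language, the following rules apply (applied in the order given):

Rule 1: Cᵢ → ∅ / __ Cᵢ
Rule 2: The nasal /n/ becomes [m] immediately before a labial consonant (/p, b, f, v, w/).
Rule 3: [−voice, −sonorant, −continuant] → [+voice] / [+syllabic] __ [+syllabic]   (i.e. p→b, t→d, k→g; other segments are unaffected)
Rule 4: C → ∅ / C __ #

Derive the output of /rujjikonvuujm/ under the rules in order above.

Rule 1 (degemination): /jj/ is a geminate; the first /j/ deletes. /rujjikonvuujm/ → rujikonvuujm.
Rule 2 (nasal place assimilation): /n/ precedes the labial consonant /v/, so it assimilates in place to [m]. /rujikonvuujm/ → rujikomvuujm.
Rule 3 (intervocalic voicing): /k/ is a voiceless stop between vowels /i/ and /o/, so it voices to [g]. /rujikomvuujm/ → rujigomvuujm.
Rule 4 (final cluster simplification): /m/ is the second consonant of a word-final cluster /jm/, so it deletes. /rujigomvuujm/ → rujigomvuuj.

rujigomvuuj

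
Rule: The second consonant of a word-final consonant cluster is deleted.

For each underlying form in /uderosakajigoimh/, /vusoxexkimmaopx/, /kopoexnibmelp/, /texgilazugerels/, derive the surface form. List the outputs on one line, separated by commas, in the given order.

/uderosakajigoimh/: /h/ is the second consonant of a word-final cluster /mh/, so it deletes. → [uderosakajigoim].
/vusoxexkimmaopx/: /x/ is the second consonant of a word-final cluster /px/, so it deletes. → [vusoxexkimmaop].
/kopoexnibmelp/: /p/ is the second consonant of a word-final cluster /lp/, so it deletes. → [kopoexnibmel].
/texgilazugerels/: /s/ is the second consonant of a word-final cluster /ls/, so it deletes. → [texgilazugerel].

uderosakajigoim, vusoxexkimmaop, kopoexnibmel, texgilazugerel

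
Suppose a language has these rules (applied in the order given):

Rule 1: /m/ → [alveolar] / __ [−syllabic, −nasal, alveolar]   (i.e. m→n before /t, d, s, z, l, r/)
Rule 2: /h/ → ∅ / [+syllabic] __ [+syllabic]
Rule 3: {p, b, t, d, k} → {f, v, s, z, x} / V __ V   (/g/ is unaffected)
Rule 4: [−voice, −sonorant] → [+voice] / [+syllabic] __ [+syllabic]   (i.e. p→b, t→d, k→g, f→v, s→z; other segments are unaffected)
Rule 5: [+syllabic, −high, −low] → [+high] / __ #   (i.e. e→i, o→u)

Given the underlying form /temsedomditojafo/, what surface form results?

Rule 1 (nasal place assimilation): /m/ precedes the alveolar consonant /s/, so it assimilates in place to [n]. /m/ precedes the alveolar consonant /d/, so it assimilates in place to [n]. /temsedomditojafo/ → tensedonditojafo.
Rule 2 (intervocalic h-deletion): no segment meets the environment; /tensedonditojafo/ is unchanged.
Rule 3 (intervocalic spirantization): /d/ is a stop between vowels /e/ and /o/, so it spirantizes to the fricative [z]. /t/ is a stop between vowels /i/ and /o/, so it spirantizes to the fricative [s]. /tensedonditojafo/ → tensezondisojafo.
Rule 4 (intervocalic voicing): /s/ is a voiceless obstruent between vowels /i/ and /o/, so it voices to [z]. /f/ is a voiceless obstruent between vowels /a/ and /o/, so it voices to [v]. /tensezondisojafo/ → tensezondizojavo.
Rule 5 (final vowel raising): /o/ is a mid vowel in word-final position, so it raises to [u]. /tensezondizojavo/ → tensezondizojavu.

tensezondizojavu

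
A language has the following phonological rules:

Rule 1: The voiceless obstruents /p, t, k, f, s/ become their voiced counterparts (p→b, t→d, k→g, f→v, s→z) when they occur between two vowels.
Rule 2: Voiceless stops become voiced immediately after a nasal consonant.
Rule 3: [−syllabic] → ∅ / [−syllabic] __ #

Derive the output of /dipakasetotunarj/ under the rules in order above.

Rule 1 (intervocalic voicing): /p/ is a voiceless obstruent between vowels /i/ and /a/, so it voices to [b]. /k/ is a voiceless obstruent between vowels /a/ and /a/, so it voices to [g]. /s/ is a voiceless obstruent between vowels /a/ and /e/, so it voices to [z]. /t/ is a voiceless obstruent between vowels /e/ and /o/, so it voices to [d]. /t/ is a voiceless obstruent between vowels /o/ and /u/, so it voices to [d]. /dipakasetotunarj/ → dibagazedodunarj.
Rule 2 (post-nasal voicing): no segment meets the environment; /dibagazedodunarj/ is unchanged.
Rule 3 (final cluster simplification): /j/ is the second consonant of a word-final cluster /rj/, so it deletes. /dibagazedodunarj/ → dibagazedodunar.

dibagazedodunar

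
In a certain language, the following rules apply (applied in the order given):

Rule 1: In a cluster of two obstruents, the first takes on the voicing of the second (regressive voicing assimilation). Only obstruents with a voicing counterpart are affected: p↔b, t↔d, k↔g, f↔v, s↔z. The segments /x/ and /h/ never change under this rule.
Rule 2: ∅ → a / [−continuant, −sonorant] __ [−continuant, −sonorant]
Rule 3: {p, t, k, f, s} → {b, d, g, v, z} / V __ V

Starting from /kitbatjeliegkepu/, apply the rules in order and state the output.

kidabatjeliegagebu

Rule 1 (regressive voicing assimilation): /t/ precedes the voiced obstruent /b/, so it voices to [d] by assimilation. /g/ precedes the voiceless obstruent /k/, so it devoices to [k] by assimilation. /kitbatjeliegkepu/ → kidbatjeliekkepu.
Rule 2 (stop-cluster a-epenthesis): /d/ and /b/ form a stop–stop cluster, so [a] is inserted between them. /k/ and /k/ form a stop–stop cluster, so [a] is inserted between them. /kidbatjeliekkepu/ → kidabatjeliekakepu.
Rule 3 (intervocalic voicing): /k/ is a voiceless obstruent between vowels /e/ and /a/, so it voices to [g]. /k/ is a voiceless obstruent between vowels /a/ and /e/, so it voices to [g]. /p/ is a voiceless obstruent between vowels /e/ and /u/, so it voices to [b]. /kidabatjeliekakepu/ → kidabatjeliegagebu.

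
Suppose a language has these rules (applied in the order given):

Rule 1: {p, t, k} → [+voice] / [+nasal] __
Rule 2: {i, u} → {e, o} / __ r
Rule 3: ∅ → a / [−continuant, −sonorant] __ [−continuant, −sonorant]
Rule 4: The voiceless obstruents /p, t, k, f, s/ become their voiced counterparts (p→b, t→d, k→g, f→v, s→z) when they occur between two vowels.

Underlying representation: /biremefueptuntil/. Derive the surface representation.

beremevuebadundil

Rule 1 (post-nasal voicing): /t/ is a voiceless stop immediately after the nasal /n/, so it voices to [d]. /biremefueptuntil/ → biremefueptundil.
Rule 2 (pre-rhotic lowering): /i/ is a high vowel immediately before /r/, so it lowers to [e]. /biremefueptundil/ → beremefueptundil.
Rule 3 (stop-cluster a-epenthesis): /p/ and /t/ form a stop–stop cluster, so [a] is inserted between them. /beremefueptundil/ → beremefuepatundil.
Rule 4 (intervocalic voicing): /f/ is a voiceless obstruent between vowels /e/ and /u/, so it voices to [v]. /p/ is a voiceless obstruent between vowels /e/ and /a/, so it voices to [b]. /t/ is a voiceless obstruent between vowels /a/ and /u/, so it voices to [d]. /beremefuepatundil/ → beremevuebadundil.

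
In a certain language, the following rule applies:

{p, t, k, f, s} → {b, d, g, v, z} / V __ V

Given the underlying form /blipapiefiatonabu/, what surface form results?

/p/ is a voiceless obstruent between vowels /i/ and /a/, so it voices to [b].
/p/ is a voiceless obstruent between vowels /a/ and /i/, so it voices to [b].
/f/ is a voiceless obstruent between vowels /e/ and /i/, so it voices to [v].
/t/ is a voiceless obstruent between vowels /a/ and /o/, so it voices to [d].
Surface form: [blibabieviadonabu].

blibabieviadonabu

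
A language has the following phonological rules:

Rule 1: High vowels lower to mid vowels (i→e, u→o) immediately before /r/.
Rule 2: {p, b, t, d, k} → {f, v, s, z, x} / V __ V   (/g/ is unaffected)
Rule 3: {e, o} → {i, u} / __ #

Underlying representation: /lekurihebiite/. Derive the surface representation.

lexoriheviisi

Rule 1 (pre-rhotic lowering): /u/ is a high vowel immediately before /r/, so it lowers to [o]. /lekurihebiite/ → lekorihebiite.
Rule 2 (intervocalic spirantization): /k/ is a stop between vowels /e/ and /o/, so it spirantizes to the fricative [x]. /b/ is a stop between vowels /e/ and /i/, so it spirantizes to the fricative [v]. /t/ is a stop between vowels /i/ and /e/, so it spirantizes to the fricative [s]. /lekorihebiite/ → lexoriheviise.
Rule 3 (final vowel raising): /e/ is a mid vowel in word-final position, so it raises to [i]. /lexoriheviise/ → lexoriheviisi.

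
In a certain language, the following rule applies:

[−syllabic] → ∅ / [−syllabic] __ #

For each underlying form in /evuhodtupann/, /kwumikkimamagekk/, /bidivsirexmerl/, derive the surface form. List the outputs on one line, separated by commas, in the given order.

/evuhodtupann/: /n/ is the second consonant of a word-final cluster /nn/, so it deletes. → [evuhodtupan].
/kwumikkimamagekk/: /k/ is the second consonant of a word-final cluster /kk/, so it deletes. → [kwumikkimamagek].
/bidivsirexmerl/: /l/ is the second consonant of a word-final cluster /rl/, so it deletes. → [bidivsirexmer].

evuhodtupan, kwumikkimamagek, bidivsirexmer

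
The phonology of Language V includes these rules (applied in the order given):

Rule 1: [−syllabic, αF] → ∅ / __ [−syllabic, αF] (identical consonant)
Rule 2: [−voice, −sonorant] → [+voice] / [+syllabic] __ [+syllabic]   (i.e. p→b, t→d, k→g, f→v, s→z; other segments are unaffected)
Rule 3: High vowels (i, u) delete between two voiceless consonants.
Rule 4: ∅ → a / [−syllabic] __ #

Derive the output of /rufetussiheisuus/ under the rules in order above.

Rule 1 (degemination): /ss/ is a geminate; the first /s/ deletes. /rufetussiheisuus/ → rufetusiheisuus.
Rule 2 (intervocalic voicing): /f/ is a voiceless obstruent between vowels /u/ and /e/, so it voices to [v]. /t/ is a voiceless obstruent between vowels /e/ and /u/, so it voices to [d]. /s/ is a voiceless obstruent between vowels /u/ and /i/, so it voices to [z]. /s/ is a voiceless obstruent between vowels /i/ and /u/, so it voices to [z]. /rufetusiheisuus/ → ruveduziheizuus.
Rule 3 (high vowel syncope): no segment meets the environment; /ruveduziheizuus/ is unchanged.
Rule 4 (final a-epenthesis): the form ends in the consonant /s/, so [a] is inserted word-finally. /ruveduziheizuus/ → ruveduziheizuusa.

ruveduziheizuusa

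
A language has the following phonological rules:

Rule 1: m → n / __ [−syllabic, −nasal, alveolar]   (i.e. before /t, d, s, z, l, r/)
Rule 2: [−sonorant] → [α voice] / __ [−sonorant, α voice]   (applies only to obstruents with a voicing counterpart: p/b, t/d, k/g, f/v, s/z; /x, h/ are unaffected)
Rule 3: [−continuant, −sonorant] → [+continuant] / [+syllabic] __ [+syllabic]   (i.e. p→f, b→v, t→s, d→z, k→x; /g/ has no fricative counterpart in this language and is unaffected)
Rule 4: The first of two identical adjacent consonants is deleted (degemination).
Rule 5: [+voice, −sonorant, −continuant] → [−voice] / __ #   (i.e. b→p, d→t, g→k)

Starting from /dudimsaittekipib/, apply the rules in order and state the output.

duzinsaitexifip

Rule 1 (nasal place assimilation): /m/ precedes the alveolar consonant /s/, so it assimilates in place to [n]. /dudimsaittekipib/ → dudinsaittekipib.
Rule 2 (regressive voicing assimilation): no segment meets the environment; /dudinsaittekipib/ is unchanged.
Rule 3 (intervocalic spirantization): /d/ is a stop between vowels /u/ and /i/, so it spirantizes to the fricative [z]. /k/ is a stop between vowels /e/ and /i/, so it spirantizes to the fricative [x]. /p/ is a stop between vowels /i/ and /i/, so it spirantizes to the fricative [f]. /dudinsaittekipib/ → duzinsaittexifib.
Rule 4 (degemination): /tt/ is a geminate; the first /t/ deletes. /duzinsaittexifib/ → duzinsaitexifib.
Rule 5 (final devoicing): /b/ is a voiced stop in word-final position, so it devoices to [p]. /duzinsaitexifib/ → duzinsaitexifip.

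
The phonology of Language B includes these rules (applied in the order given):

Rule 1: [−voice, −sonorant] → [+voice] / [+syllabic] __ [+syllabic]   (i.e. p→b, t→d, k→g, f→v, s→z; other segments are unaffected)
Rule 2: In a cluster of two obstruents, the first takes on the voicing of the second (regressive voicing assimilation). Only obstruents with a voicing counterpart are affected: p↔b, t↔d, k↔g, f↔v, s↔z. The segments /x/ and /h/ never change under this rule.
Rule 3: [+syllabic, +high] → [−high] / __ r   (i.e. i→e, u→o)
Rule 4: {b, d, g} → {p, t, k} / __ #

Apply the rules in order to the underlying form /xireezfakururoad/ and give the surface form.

Rule 1 (intervocalic voicing): /k/ is a voiceless obstruent between vowels /a/ and /u/, so it voices to [g]. /xireezfakururoad/ → xireezfagururoad.
Rule 2 (regressive voicing assimilation): /z/ precedes the voiceless obstruent /f/, so it devoices to [s] by assimilation. /xireezfagururoad/ → xireesfagururoad.
Rule 3 (pre-rhotic lowering): /i/ is a high vowel immediately before /r/, so it lowers to [e]. /u/ is a high vowel immediately before /r/, so it lowers to [o]. /u/ is a high vowel immediately before /r/, so it lowers to [o]. /xireesfagururoad/ → xereesfagororoad.
Rule 4 (final devoicing): /d/ is a voiced stop in word-final position, so it devoices to [t]. /xereesfagororoad/ → xereesfagororoat.

xereesfagororoat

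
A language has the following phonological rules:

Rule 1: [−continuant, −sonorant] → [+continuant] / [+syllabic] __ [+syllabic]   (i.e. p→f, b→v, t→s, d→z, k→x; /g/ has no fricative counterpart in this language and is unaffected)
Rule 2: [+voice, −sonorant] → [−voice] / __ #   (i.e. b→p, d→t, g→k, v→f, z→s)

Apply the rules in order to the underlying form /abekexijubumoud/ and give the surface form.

avexexijuvumout

Rule 1 (intervocalic spirantization): /b/ is a stop between vowels /a/ and /e/, so it spirantizes to the fricative [v]. /k/ is a stop between vowels /e/ and /e/, so it spirantizes to the fricative [x]. /b/ is a stop between vowels /u/ and /u/, so it spirantizes to the fricative [v]. /abekexijubumoud/ → avexexijuvumoud.
Rule 2 (final devoicing): /d/ is a voiced obstruent in word-final position, so it devoices to [t]. /avexexijuvumoud/ → avexexijuvumout.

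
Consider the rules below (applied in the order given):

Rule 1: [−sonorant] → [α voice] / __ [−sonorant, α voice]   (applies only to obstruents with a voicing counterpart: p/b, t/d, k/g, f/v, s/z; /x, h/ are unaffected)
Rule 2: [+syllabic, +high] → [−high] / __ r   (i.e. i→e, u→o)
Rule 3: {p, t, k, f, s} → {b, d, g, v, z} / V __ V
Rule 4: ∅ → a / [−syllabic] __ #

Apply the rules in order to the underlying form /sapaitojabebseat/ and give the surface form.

sabaidojabepseata

Rule 1 (regressive voicing assimilation): /b/ precedes the voiceless obstruent /s/, so it devoices to [p] by assimilation. /sapaitojabebseat/ → sapaitojabepseat.
Rule 2 (pre-rhotic lowering): no segment meets the environment; /sapaitojabepseat/ is unchanged.
Rule 3 (intervocalic voicing): /p/ is a voiceless obstruent between vowels /a/ and /a/, so it voices to [b]. /t/ is a voiceless obstruent between vowels /i/ and /o/, so it voices to [d]. /sapaitojabepseat/ → sabaidojabepseat.
Rule 4 (final a-epenthesis): the form ends in the consonant /t/, so [a] is inserted word-finally. /sabaidojabepseat/ → sabaidojabepseata.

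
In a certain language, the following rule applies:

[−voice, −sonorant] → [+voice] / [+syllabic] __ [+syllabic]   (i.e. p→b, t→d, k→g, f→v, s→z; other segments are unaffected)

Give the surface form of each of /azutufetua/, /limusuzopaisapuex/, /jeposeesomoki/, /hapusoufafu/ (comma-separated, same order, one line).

/azutufetua/: /t/ is a voiceless obstruent between vowels /u/ and /u/, so it voices to [d]. /f/ is a voiceless obstruent between vowels /u/ and /e/, so it voices to [v]. /t/ is a voiceless obstruent between vowels /e/ and /u/, so it voices to [d]. → [azuduvedua].
/limusuzopaisapuex/: /s/ is a voiceless obstruent between vowels /u/ and /u/, so it voices to [z]. /p/ is a voiceless obstruent between vowels /o/ and /a/, so it voices to [b]. /s/ is a voiceless obstruent between vowels /i/ and /a/, so it voices to [z]. /p/ is a voiceless obstruent between vowels /a/ and /u/, so it voices to [b]. → [limuzuzobaizabuex].
/jeposeesomoki/: /p/ is a voiceless obstruent between vowels /e/ and /o/, so it voices to [b]. /s/ is a voiceless obstruent between vowels /o/ and /e/, so it voices to [z]. /s/ is a voiceless obstruent between vowels /e/ and /o/, so it voices to [z]. /k/ is a voiceless obstruent between vowels /o/ and /i/, so it voices to [g]. → [jebozeezomogi].
/hapusoufafu/: /p/ is a voiceless obstruent between vowels /a/ and /u/, so it voices to [b]. /s/ is a voiceless obstruent between vowels /u/ and /o/, so it voices to [z]. /f/ is a voiceless obstruent between vowels /u/ and /a/, so it voices to [v]. /f/ is a voiceless obstruent between vowels /a/ and /u/, so it voices to [v]. → [habuzouvavu].

azuduvedua, limuzuzobaizabuex, jebozeezomogi, habuzouvavu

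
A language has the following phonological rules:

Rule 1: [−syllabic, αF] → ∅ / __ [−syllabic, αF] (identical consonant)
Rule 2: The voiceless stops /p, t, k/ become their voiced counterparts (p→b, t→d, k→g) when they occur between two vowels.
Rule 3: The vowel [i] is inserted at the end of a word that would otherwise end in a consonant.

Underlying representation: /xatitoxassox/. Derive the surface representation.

xadidoxasoxi

Rule 1 (degemination): /ss/ is a geminate; the first /s/ deletes. /xatitoxassox/ → xatitoxasox.
Rule 2 (intervocalic voicing): /t/ is a voiceless stop between vowels /a/ and /i/, so it voices to [d]. /t/ is a voiceless stop between vowels /i/ and /o/, so it voices to [d]. /xatitoxasox/ → xadidoxasox.
Rule 3 (final i-epenthesis): the form ends in the consonant /x/, so [i] is inserted word-finally. /xadidoxasox/ → xadidoxasoxi.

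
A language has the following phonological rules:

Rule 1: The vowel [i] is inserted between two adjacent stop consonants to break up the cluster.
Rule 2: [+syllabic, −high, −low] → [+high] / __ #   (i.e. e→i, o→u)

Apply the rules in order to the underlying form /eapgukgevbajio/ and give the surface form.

Rule 1 (stop-cluster i-epenthesis): /p/ and /g/ form a stop–stop cluster, so [i] is inserted between them. /k/ and /g/ form a stop–stop cluster, so [i] is inserted between them. /eapgukgevbajio/ → eapigukigevbajio.
Rule 2 (final vowel raising): /o/ is a mid vowel in word-final position, so it raises to [u]. /eapigukigevbajio/ → eapigukigevbajiu.

eapigukigevbajiu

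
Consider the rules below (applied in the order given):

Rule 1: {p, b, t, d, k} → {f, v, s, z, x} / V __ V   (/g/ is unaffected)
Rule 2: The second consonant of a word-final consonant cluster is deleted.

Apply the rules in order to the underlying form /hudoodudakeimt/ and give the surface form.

Rule 1 (intervocalic spirantization): /d/ is a stop between vowels /u/ and /o/, so it spirantizes to the fricative [z]. /d/ is a stop between vowels /o/ and /u/, so it spirantizes to the fricative [z]. /d/ is a stop between vowels /u/ and /a/, so it spirantizes to the fricative [z]. /k/ is a stop between vowels /a/ and /e/, so it spirantizes to the fricative [x]. /hudoodudakeimt/ → huzoozuzaxeimt.
Rule 2 (final cluster simplification): /t/ is the second consonant of a word-final cluster /mt/, so it deletes. /huzoozuzaxeimt/ → huzoozuzaxeim.

huzoozuzaxeim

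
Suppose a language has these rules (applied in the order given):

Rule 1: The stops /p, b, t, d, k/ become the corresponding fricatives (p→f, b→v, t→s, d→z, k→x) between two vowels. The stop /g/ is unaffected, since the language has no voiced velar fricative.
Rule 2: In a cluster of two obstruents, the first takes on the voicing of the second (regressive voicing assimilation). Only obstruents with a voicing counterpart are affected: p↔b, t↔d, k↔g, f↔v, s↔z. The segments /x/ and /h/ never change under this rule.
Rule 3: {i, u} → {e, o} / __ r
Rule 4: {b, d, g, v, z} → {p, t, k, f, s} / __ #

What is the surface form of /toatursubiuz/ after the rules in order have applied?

Rule 1 (intervocalic spirantization): /t/ is a stop between vowels /a/ and /u/, so it spirantizes to the fricative [s]. /b/ is a stop between vowels /u/ and /i/, so it spirantizes to the fricative [v]. /toatursubiuz/ → toasursuviuz.
Rule 2 (regressive voicing assimilation): no segment meets the environment; /toasursuviuz/ is unchanged.
Rule 3 (pre-rhotic lowering): /u/ is a high vowel immediately before /r/, so it lowers to [o]. /toasursuviuz/ → toasorsuviuz.
Rule 4 (final devoicing): /z/ is a voiced obstruent in word-final position, so it devoices to [s]. /toasorsuviuz/ → toasorsuvius.

toasorsuvius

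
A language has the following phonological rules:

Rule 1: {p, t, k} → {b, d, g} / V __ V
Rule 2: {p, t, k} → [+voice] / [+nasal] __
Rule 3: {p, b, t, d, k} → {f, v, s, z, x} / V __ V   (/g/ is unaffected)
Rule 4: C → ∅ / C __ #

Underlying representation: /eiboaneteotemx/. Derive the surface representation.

eivoanezeozem

Rule 1 (intervocalic voicing): /t/ is a voiceless stop between vowels /e/ and /e/, so it voices to [d]. /t/ is a voiceless stop between vowels /o/ and /e/, so it voices to [d]. /eiboaneteotemx/ → eiboanedeodemx.
Rule 2 (post-nasal voicing): no segment meets the environment; /eiboanedeodemx/ is unchanged.
Rule 3 (intervocalic spirantization): /b/ is a stop between vowels /i/ and /o/, so it spirantizes to the fricative [v]. /d/ is a stop between vowels /e/ and /e/, so it spirantizes to the fricative [z]. /d/ is a stop between vowels /o/ and /e/, so it spirantizes to the fricative [z]. /eiboanedeodemx/ → eivoanezeozemx.
Rule 4 (final cluster simplification): /x/ is the second consonant of a word-final cluster /mx/, so it deletes. /eivoanezeozemx/ → eivoanezeozem.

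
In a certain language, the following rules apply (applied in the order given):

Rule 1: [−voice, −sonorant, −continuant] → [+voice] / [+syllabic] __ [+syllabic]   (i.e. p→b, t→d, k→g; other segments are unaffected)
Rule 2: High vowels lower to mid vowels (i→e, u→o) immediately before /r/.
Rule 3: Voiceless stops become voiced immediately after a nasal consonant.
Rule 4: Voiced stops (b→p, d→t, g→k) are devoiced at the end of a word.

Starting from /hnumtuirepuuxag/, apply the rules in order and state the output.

Rule 1 (intervocalic voicing): /p/ is a voiceless stop between vowels /e/ and /u/, so it voices to [b]. /hnumtuirepuuxag/ → hnumtuirebuuxag.
Rule 2 (pre-rhotic lowering): /i/ is a high vowel immediately before /r/, so it lowers to [e]. /hnumtuirebuuxag/ → hnumtuerebuuxag.
Rule 3 (post-nasal voicing): /t/ is a voiceless stop immediately after the nasal /m/, so it voices to [d]. /hnumtuerebuuxag/ → hnumduerebuuxag.
Rule 4 (final devoicing): /g/ is a voiced stop in word-final position, so it devoices to [k]. /hnumduerebuuxag/ → hnumduerebuuxak.

hnumduerebuuxak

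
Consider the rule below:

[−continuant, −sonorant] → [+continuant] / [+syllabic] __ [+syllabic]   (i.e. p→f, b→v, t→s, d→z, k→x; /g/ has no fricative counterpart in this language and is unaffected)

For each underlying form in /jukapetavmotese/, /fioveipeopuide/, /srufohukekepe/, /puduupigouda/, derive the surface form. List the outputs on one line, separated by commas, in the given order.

juxafesavmosese, fioveifeofuize, srufohuxexefe, puzuufigouza

/jukapetavmotese/: /k/ is a stop between vowels /u/ and /a/, so it spirantizes to the fricative [x]. /p/ is a stop between vowels /a/ and /e/, so it spirantizes to the fricative [f]. /t/ is a stop between vowels /e/ and /a/, so it spirantizes to the fricative [s]. /t/ is a stop between vowels /o/ and /e/, so it spirantizes to the fricative [s]. → [juxafesavmosese].
/fioveipeopuide/: /p/ is a stop between vowels /i/ and /e/, so it spirantizes to the fricative [f]. /p/ is a stop between vowels /o/ and /u/, so it spirantizes to the fricative [f]. /d/ is a stop between vowels /i/ and /e/, so it spirantizes to the fricative [z]. → [fioveifeofuize].
/srufohukekepe/: /k/ is a stop between vowels /u/ and /e/, so it spirantizes to the fricative [x]. /k/ is a stop between vowels /e/ and /e/, so it spirantizes to the fricative [x]. /p/ is a stop between vowels /e/ and /e/, so it spirantizes to the fricative [f]. → [srufohuxexefe].
/puduupigouda/: /d/ is a stop between vowels /u/ and /u/, so it spirantizes to the fricative [z]. /p/ is a stop between vowels /u/ and /i/, so it spirantizes to the fricative [f]. /d/ is a stop between vowels /u/ and /a/, so it spirantizes to the fricative [z]. → [puzuufigouza].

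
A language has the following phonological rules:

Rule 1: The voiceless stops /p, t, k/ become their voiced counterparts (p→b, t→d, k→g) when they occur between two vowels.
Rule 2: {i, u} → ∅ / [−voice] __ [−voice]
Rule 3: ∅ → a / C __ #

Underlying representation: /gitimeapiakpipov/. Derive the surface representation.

gidimeabiakpibova

Rule 1 (intervocalic voicing): /t/ is a voiceless stop between vowels /i/ and /i/, so it voices to [d]. /p/ is a voiceless stop between vowels /a/ and /i/, so it voices to [b]. /p/ is a voiceless stop between vowels /i/ and /o/, so it voices to [b]. /gitimeapiakpipov/ → gidimeabiakpibov.
Rule 2 (high vowel syncope): no segment meets the environment; /gidimeabiakpibov/ is unchanged.
Rule 3 (final a-epenthesis): the form ends in the consonant /v/, so [a] is inserted word-finally. /gidimeabiakpibov/ → gidimeabiakpibova.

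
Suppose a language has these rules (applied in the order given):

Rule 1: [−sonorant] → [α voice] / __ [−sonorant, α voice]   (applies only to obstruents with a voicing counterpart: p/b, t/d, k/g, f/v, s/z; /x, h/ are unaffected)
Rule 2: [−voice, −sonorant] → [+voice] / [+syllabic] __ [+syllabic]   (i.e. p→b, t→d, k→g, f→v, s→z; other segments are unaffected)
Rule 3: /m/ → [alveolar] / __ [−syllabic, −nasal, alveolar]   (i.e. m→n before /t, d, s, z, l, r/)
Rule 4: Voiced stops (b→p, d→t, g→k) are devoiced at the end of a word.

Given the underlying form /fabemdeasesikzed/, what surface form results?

Rule 1 (regressive voicing assimilation): /k/ precedes the voiced obstruent /z/, so it voices to [g] by assimilation. /fabemdeasesikzed/ → fabemdeasesigzed.
Rule 2 (intervocalic voicing): /s/ is a voiceless obstruent between vowels /a/ and /e/, so it voices to [z]. /s/ is a voiceless obstruent between vowels /e/ and /i/, so it voices to [z]. /fabemdeasesigzed/ → fabemdeazezigzed.
Rule 3 (nasal place assimilation): /m/ precedes the alveolar consonant /d/, so it assimilates in place to [n]. /fabemdeazezigzed/ → fabendeazezigzed.
Rule 4 (final devoicing): /d/ is a voiced stop in word-final position, so it devoices to [t]. /fabendeazezigzed/ → fabendeazezigzet.

fabendeazezigzet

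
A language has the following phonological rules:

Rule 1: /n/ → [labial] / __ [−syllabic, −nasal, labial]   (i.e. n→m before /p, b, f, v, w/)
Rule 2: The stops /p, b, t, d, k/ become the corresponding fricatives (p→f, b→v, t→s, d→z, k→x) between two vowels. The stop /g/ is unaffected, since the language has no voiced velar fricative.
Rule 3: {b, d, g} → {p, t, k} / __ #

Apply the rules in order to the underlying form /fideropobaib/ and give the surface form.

fizerofovaip

Rule 1 (nasal place assimilation): no segment meets the environment; /fideropobaib/ is unchanged.
Rule 2 (intervocalic spirantization): /d/ is a stop between vowels /i/ and /e/, so it spirantizes to the fricative [z]. /p/ is a stop between vowels /o/ and /o/, so it spirantizes to the fricative [f]. /b/ is a stop between vowels /o/ and /a/, so it spirantizes to the fricative [v]. /fideropobaib/ → fizerofovaib.
Rule 3 (final devoicing): /b/ is a voiced stop in word-final position, so it devoices to [p]. /fizerofovaib/ → fizerofovaip.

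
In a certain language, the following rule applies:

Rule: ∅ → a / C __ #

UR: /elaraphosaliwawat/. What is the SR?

the form ends in the consonant /t/, so [a] is inserted word-finally.
Surface form: [elaraphosaliwawata].

elaraphosaliwawata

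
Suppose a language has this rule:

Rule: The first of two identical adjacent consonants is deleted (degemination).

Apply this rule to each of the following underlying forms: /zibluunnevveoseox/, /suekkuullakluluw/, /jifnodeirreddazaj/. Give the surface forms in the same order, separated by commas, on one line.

/zibluunnevveoseox/: /nn/ is a geminate; the first /n/ deletes. /vv/ is a geminate; the first /v/ deletes. → [zibluuneveoseox].
/suekkuullakluluw/: /kk/ is a geminate; the first /k/ deletes. /ll/ is a geminate; the first /l/ deletes. → [suekuulakluluw].
/jifnodeirreddazaj/: /rr/ is a geminate; the first /r/ deletes. /dd/ is a geminate; the first /d/ deletes. → [jifnodeiredazaj].

zibluuneveoseox, suekuulakluluw, jifnodeiredazaj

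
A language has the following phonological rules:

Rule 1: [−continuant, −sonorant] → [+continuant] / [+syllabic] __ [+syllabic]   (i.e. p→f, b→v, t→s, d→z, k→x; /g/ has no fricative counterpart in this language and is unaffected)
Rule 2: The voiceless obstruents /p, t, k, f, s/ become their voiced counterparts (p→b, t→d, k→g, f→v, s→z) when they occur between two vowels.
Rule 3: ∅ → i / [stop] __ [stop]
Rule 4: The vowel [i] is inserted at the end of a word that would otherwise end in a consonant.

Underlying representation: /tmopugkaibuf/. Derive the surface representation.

Rule 1 (intervocalic spirantization): /p/ is a stop between vowels /o/ and /u/, so it spirantizes to the fricative [f]. /b/ is a stop between vowels /i/ and /u/, so it spirantizes to the fricative [v]. /tmopugkaibuf/ → tmofugkaivuf.
Rule 2 (intervocalic voicing): /f/ is a voiceless obstruent between vowels /o/ and /u/, so it voices to [v]. /tmofugkaivuf/ → tmovugkaivuf.
Rule 3 (stop-cluster i-epenthesis): /g/ and /k/ form a stop–stop cluster, so [i] is inserted between them. /tmovugkaivuf/ → tmovugikaivuf.
Rule 4 (final i-epenthesis): the form ends in the consonant /f/, so [i] is inserted word-finally. /tmovugikaivuf/ → tmovugikaivufi.

tmovugikaivufi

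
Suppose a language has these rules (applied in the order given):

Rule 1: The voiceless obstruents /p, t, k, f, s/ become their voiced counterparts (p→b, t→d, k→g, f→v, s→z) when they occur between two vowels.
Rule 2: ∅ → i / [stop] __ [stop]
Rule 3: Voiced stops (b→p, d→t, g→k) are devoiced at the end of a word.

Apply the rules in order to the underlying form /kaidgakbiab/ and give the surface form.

Rule 1 (intervocalic voicing): no segment meets the environment; /kaidgakbiab/ is unchanged.
Rule 2 (stop-cluster i-epenthesis): /d/ and /g/ form a stop–stop cluster, so [i] is inserted between them. /k/ and /b/ form a stop–stop cluster, so [i] is inserted between them. /kaidgakbiab/ → kaidigakibiab.
Rule 3 (final devoicing): /b/ is a voiced stop in word-final position, so it devoices to [p]. /kaidigakibiab/ → kaidigakibiap.

kaidigakibiap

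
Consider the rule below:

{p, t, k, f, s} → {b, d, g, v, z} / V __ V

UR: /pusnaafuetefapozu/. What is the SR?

/f/ is a voiceless obstruent between vowels /a/ and /u/, so it voices to [v].
/t/ is a voiceless obstruent between vowels /e/ and /e/, so it voices to [d].
/f/ is a voiceless obstruent between vowels /e/ and /a/, so it voices to [v].
/p/ is a voiceless obstruent between vowels /a/ and /o/, so it voices to [b].
Surface form: [pusnaavuedevabozu].

pusnaavuedevabozu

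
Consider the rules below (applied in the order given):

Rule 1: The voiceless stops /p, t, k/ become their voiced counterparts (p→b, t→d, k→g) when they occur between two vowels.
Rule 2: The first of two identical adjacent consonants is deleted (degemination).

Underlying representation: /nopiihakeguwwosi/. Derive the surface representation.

nobiihageguwosi

Rule 1 (intervocalic voicing): /p/ is a voiceless stop between vowels /o/ and /i/, so it voices to [b]. /k/ is a voiceless stop between vowels /a/ and /e/, so it voices to [g]. /nopiihakeguwwosi/ → nobiihageguwwosi.
Rule 2 (degemination): /ww/ is a geminate; the first /w/ deletes. /nobiihageguwwosi/ → nobiihageguwosi.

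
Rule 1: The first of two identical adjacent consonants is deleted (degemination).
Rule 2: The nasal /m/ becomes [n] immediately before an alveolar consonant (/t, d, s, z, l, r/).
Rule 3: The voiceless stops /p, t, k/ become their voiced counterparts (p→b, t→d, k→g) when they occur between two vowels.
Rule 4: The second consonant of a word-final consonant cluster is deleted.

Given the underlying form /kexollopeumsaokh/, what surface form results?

Rule 1 (degemination): /ll/ is a geminate; the first /l/ deletes. /kexollopeumsaokh/ → kexolopeumsaokh.
Rule 2 (nasal place assimilation): /m/ precedes the alveolar consonant /s/, so it assimilates in place to [n]. /kexolopeumsaokh/ → kexolopeunsaokh.
Rule 3 (intervocalic voicing): /p/ is a voiceless stop between vowels /o/ and /e/, so it voices to [b]. /kexolopeunsaokh/ → kexolobeunsaokh.
Rule 4 (final cluster simplification): /h/ is the second consonant of a word-final cluster /kh/, so it deletes. /kexolobeunsaokh/ → kexolobeunsaok.

kexolobeunsaok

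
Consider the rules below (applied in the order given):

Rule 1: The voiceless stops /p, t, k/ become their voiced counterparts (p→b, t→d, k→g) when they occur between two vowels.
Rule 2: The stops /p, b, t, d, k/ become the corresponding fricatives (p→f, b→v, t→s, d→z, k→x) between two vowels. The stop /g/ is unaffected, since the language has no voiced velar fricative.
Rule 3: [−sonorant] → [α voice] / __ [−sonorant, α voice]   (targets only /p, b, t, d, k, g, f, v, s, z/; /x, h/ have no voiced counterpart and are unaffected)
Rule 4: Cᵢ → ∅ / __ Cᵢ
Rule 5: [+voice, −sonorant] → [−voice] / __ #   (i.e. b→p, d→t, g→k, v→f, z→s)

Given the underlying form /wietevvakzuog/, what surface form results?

Rule 1 (intervocalic voicing): /t/ is a voiceless stop between vowels /e/ and /e/, so it voices to [d]. /wietevvakzuog/ → wiedevvakzuog.
Rule 2 (intervocalic spirantization): /d/ is a stop between vowels /e/ and /e/, so it spirantizes to the fricative [z]. /wiedevvakzuog/ → wiezevvakzuog.
Rule 3 (regressive voicing assimilation): /k/ precedes the voiced obstruent /z/, so it voices to [g] by assimilation. /wiezevvakzuog/ → wiezevvagzuog.
Rule 4 (degemination): /vv/ is a geminate; the first /v/ deletes. /wiezevvagzuog/ → wiezevagzuog.
Rule 5 (final devoicing): /g/ is a voiced obstruent in word-final position, so it devoices to [k]. /wiezevagzuog/ → wiezevagzuok.

wiezevagzuok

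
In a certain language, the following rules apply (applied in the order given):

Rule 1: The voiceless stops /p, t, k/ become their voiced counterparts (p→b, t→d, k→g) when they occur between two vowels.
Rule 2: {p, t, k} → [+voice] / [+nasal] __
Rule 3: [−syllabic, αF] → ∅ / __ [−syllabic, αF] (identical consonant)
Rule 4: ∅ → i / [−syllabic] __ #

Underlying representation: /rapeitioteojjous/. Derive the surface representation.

rabeidiodeojousi

Rule 1 (intervocalic voicing): /p/ is a voiceless stop between vowels /a/ and /e/, so it voices to [b]. /t/ is a voiceless stop between vowels /i/ and /i/, so it voices to [d]. /t/ is a voiceless stop between vowels /o/ and /e/, so it voices to [d]. /rapeitioteojjous/ → rabeidiodeojjous.
Rule 2 (post-nasal voicing): no segment meets the environment; /rabeidiodeojjous/ is unchanged.
Rule 3 (degemination): /jj/ is a geminate; the first /j/ deletes. /rabeidiodeojjous/ → rabeidiodeojous.
Rule 4 (final i-epenthesis): the form ends in the consonant /s/, so [i] is inserted word-finally. /rabeidiodeojous/ → rabeidiodeojousi.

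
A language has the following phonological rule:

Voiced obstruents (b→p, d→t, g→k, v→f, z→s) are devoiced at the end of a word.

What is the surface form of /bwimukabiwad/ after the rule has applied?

Scanning /bwimukabiwad/: /b/ at position 1 is not in the conditioning environment; /b/ at position 8 is not in the conditioning environment; /d/ is a voiced obstruent in word-final position, so it devoices to [t].
Result: [bwimukabiwat].

bwimukabiwat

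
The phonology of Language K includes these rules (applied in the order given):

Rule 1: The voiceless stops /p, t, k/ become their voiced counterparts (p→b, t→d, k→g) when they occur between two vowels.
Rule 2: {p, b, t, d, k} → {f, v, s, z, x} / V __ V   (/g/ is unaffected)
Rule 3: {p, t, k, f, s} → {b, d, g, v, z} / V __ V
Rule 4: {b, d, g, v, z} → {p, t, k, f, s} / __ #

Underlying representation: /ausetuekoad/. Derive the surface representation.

Rule 1 (intervocalic voicing): /t/ is a voiceless stop between vowels /e/ and /u/, so it voices to [d]. /k/ is a voiceless stop between vowels /e/ and /o/, so it voices to [g]. /ausetuekoad/ → auseduegoad.
Rule 2 (intervocalic spirantization): /d/ is a stop between vowels /e/ and /u/, so it spirantizes to the fricative [z]. /auseduegoad/ → ausezuegoad.
Rule 3 (intervocalic voicing): /s/ is a voiceless obstruent between vowels /u/ and /e/, so it voices to [z]. /ausezuegoad/ → auzezuegoad.
Rule 4 (final devoicing): /d/ is a voiced obstruent in word-final position, so it devoices to [t]. /auzezuegoad/ → auzezuegoat.

auzezuegoat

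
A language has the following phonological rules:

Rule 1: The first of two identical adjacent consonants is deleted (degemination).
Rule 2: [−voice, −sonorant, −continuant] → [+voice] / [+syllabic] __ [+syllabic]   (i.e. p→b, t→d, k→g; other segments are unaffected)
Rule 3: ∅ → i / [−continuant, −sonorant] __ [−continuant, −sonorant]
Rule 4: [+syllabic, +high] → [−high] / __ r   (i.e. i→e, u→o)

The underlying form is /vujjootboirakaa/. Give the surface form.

Rule 1 (degemination): /jj/ is a geminate; the first /j/ deletes. /vujjootboirakaa/ → vujootboirakaa.
Rule 2 (intervocalic voicing): /k/ is a voiceless stop between vowels /a/ and /a/, so it voices to [g]. /vujootboirakaa/ → vujootboiragaa.
Rule 3 (stop-cluster i-epenthesis): /t/ and /b/ form a stop–stop cluster, so [i] is inserted between them. /vujootboiragaa/ → vujootiboiragaa.
Rule 4 (pre-rhotic lowering): /i/ is a high vowel immediately before /r/, so it lowers to [e]. /vujootiboiragaa/ → vujootiboeragaa.

vujootiboeragaa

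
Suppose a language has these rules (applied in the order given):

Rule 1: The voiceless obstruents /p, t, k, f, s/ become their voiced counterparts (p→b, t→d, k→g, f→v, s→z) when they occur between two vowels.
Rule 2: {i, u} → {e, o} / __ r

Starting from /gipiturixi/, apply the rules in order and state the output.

Rule 1 (intervocalic voicing): /p/ is a voiceless obstruent between vowels /i/ and /i/, so it voices to [b]. /t/ is a voiceless obstruent between vowels /i/ and /u/, so it voices to [d]. /gipiturixi/ → gibidurixi.
Rule 2 (pre-rhotic lowering): /u/ is a high vowel immediately before /r/, so it lowers to [o]. /gibidurixi/ → gibidorixi.

gibidorixi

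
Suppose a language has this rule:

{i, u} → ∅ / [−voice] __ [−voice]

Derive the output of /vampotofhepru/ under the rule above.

vampotofhepru

No segment of /vampotofhepru/ meets the structural description of the rule, so the form surfaces unchanged.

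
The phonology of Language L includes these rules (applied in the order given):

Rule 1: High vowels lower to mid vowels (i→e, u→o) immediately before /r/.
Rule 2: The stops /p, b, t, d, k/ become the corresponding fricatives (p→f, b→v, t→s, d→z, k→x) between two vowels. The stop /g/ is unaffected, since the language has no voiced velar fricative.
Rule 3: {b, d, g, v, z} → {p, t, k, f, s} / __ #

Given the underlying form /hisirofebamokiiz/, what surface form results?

Rule 1 (pre-rhotic lowering): /i/ is a high vowel immediately before /r/, so it lowers to [e]. /hisirofebamokiiz/ → hiserofebamokiiz.
Rule 2 (intervocalic spirantization): /b/ is a stop between vowels /e/ and /a/, so it spirantizes to the fricative [v]. /k/ is a stop between vowels /o/ and /i/, so it spirantizes to the fricative [x]. /hiserofebamokiiz/ → hiserofevamoxiiz.
Rule 3 (final devoicing): /z/ is a voiced obstruent in word-final position, so it devoices to [s]. /hiserofevamoxiiz/ → hiserofevamoxiis.

hiserofevamoxiis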